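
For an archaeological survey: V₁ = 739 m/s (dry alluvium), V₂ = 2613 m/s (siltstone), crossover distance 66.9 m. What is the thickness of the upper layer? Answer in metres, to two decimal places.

x_cross = 2h·√((V₂+V₁)/(V₂−V₁)) → h = x_cross / (2·√((V₂+V₁)/(V₂−V₁))).
√((V₂+V₁)/(V₂−V₁)) = √((2613+739)/(2613−739)) = 1.3374.
h = 66.9 / (2·1.3374) = 25.01 m.

25.01 m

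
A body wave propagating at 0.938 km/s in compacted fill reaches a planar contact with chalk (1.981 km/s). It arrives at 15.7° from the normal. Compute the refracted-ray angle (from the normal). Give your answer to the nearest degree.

35°

sin θ₁/V₁ = sin θ₂/V₂ ⇒ sin θ₂ = 1.981·sin 15.7°/0.938 = 1.981·0.2706/0.938 = 0.5715.
θ₂ = sin⁻¹(0.5715) = 34.85° (from vertical).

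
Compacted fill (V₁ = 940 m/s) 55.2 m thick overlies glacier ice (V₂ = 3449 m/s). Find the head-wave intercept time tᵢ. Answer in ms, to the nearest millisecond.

tᵢ = 2h·√(V₂²−V₁²)/(V₁V₂).
√(V₂²−V₁²) = √(3449²−940²) = 3318.4 m/s.
tᵢ = 2·55.2·3318.4/(940·3449) = 0.11300 s.

113 ms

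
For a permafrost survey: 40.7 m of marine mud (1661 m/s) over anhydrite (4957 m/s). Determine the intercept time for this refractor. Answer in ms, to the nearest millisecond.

tᵢ = 2h·√(V₂²−V₁²)/(V₁V₂).
√(V₂²−V₁²) = √(4957²−1661²) = 4670.4 m/s.
tᵢ = 2·40.7·4670.4/(1661·4957) = 0.04617 s.

46 ms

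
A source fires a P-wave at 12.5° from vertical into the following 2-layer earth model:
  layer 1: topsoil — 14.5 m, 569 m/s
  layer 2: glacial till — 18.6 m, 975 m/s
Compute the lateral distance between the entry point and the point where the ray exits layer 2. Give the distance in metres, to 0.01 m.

Apply Snell's law at each interface; in layer i the horizontal offset is hᵢ·tan θᵢ.
Layer 1: θ = 12.50°; offset = 14.5·tan 12.50° = 3.2146 m.
Layer 2: sin θ = 975·sin 12.5°/569 = 0.3709, θ = 21.77°; offset = 18.6·tan 21.77° = 7.4281 m.
Σ offsets = 10.6426 m.

10.64 m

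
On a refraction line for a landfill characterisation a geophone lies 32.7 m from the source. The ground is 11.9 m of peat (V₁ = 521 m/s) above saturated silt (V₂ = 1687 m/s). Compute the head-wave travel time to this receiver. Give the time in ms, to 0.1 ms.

62.8 ms

θ_c = arcsin(V₁/V₂) = arcsin(521/1687) = 17.99°, cos θ_c = 0.9511.
Intercept time tᵢ = 2h cos θ_c / V₁ = 2·11.9·0.9511/521 = 0.04345 s.
t = x/V₂ + tᵢ = 32.7/1687 + 0.04345 = 0.06283 s.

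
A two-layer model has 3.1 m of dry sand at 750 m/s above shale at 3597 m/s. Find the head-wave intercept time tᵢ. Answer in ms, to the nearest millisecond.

8 ms

θ_c = arcsin(V₁/V₂) = arcsin(750/3597) = 12.03°; cos θ_c = 0.9780.
tᵢ = 2h·cos θ_c / V₁ = 2·3.1·0.9780 / 750 = 0.00808 s.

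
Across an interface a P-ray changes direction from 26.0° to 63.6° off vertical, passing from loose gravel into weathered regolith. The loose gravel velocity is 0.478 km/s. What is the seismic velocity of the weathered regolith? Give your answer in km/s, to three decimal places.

sin 26.0° = 0.4384; sin 63.6° = 0.8957.
V₂ = V₁·(sin θ₂/sin θ₁) = 0.478·(0.8957/0.4384) = 0.977 km/s.

0.977 km/s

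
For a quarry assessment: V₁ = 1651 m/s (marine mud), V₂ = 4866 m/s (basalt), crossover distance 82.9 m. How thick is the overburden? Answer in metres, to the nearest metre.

29 m

x_cross = 2h·√((V₂+V₁)/(V₂−V₁)) → h = x_cross / (2·√((V₂+V₁)/(V₂−V₁))).
√((V₂+V₁)/(V₂−V₁)) = √((4866+1651)/(4866−1651)) = 1.4237.
h = 82.9 / (2·1.4237) = 29.11 m.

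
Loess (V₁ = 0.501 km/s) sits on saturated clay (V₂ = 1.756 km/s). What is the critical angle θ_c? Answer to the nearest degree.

17°

Critical incidence: sin θ_c = V₁/V₂ = 0.501/1.756 = 0.2853.
θ_c = arcsin 0.2853 = 16.58°.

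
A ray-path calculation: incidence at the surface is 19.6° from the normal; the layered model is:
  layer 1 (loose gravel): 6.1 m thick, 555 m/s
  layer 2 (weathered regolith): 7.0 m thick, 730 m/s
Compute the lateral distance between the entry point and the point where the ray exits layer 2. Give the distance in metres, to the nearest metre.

p = sin θ₁/V₁ = sin 19.6°/555 = 6.0442e-04 s/m is conserved through the stack.
Layer 1: θ = 19.60°; offset = 6.1·tan 19.60° = 2.172 m.
Layer 2: sin θ = p·730 = 0.4412 → θ = 26.18°; offset = 7.0·tan 26.18° = 3.442 m.
Summing the layer offsets gives 5.614 m.

6 m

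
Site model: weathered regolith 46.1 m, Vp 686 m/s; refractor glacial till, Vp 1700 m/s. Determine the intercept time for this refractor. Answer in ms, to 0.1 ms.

θ_c = arcsin(V₁/V₂) = arcsin(686/1700) = 23.80°; cos θ_c = 0.9150.
tᵢ = 2h·cos θ_c / V₁ = 2·46.1·0.9150 / 686 = 0.12297 s.

123.0 ms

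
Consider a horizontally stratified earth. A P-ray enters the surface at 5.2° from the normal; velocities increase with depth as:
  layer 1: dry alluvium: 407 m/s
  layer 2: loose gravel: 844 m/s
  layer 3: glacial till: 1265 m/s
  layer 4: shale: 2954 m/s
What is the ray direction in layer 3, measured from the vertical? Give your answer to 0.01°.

16.36°

Ray parameter p = sin 5.2° / 407 = 2.2268e-04 s/m.
sin θ_3 = p·V_3 = 2.2268e-04 × 1265 = 0.2817.
θ_3 = 16.36° from the vertical.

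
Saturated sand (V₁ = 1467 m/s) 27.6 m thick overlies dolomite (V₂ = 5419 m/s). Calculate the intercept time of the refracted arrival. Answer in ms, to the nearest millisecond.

θ_c = arcsin(V₁/V₂) = arcsin(1467/5419) = 15.71°; cos θ_c = 0.9627.
tᵢ = 2h·cos θ_c / V₁ = 2·27.6·0.9627 / 1467 = 0.03622 s.

36 ms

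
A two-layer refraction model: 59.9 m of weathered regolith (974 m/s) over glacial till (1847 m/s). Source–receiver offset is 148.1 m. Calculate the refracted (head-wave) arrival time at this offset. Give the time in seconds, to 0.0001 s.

t = x/V₂ + 2h·√(V₂²−V₁²)/(V₁V₂).
√(V₂²−V₁²) = √(1847²−974²) = 1569.3 m/s; delay term = 2·59.9·1569.3/(974·1847) = 0.10451 s.
t = 148.1/1847 + 0.10451 = 0.18469 s.

0.1847 s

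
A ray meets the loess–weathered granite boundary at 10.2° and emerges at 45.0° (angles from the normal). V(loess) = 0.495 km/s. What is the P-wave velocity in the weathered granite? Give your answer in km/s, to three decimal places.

1.977 km/s

sin 10.2° = 0.1771; sin 45.0° = 0.7071.
V₂ = V₁·(sin θ₂/sin θ₁) = 0.495·(0.7071/0.1771) = 1.977 km/s.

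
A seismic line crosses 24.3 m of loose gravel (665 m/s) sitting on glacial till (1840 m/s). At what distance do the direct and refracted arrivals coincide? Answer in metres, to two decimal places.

70.96 m

θ_c = arcsin(665/1840) = 21.19°, so cos θ_c = 0.9324 and tᵢ = 2h cos θ_c/V₁ = 0.0681 s.
At crossover x/V₁ = x/V₂ + tᵢ ⇒ x = tᵢ/(1/V₁ − 1/V₂) = 0.06814/(1.5038e-03 − 5.4348e-04) = 70.96 m.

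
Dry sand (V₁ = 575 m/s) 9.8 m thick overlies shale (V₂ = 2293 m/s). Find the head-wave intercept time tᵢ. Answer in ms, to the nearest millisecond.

33 ms

θ_c = arcsin(V₁/V₂) = arcsin(575/2293) = 14.52°; cos θ_c = 0.9680.
tᵢ = 2h·cos θ_c / V₁ = 2·9.8·0.9680 / 575 = 0.03300 s.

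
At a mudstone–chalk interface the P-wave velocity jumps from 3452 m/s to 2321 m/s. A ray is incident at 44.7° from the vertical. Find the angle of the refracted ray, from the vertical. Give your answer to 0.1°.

Snell's law: sin θ₂ = (V₂/V₁)·sin θ₁ = (2321/3452)·sin 44.7° = 0.4729.
θ₂ = sin⁻¹(0.4729) = 28.23° (from vertical).

28.2°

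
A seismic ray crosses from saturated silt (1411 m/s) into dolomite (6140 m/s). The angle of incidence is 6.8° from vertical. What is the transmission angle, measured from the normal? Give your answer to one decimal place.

Snell's law: sin θ₂ = (V₂/V₁)·sin θ₁ = (6140/1411)·sin 6.8° = 0.5152.
θ₂ = sin⁻¹(0.5152) = 31.01° (from vertical).

31.0°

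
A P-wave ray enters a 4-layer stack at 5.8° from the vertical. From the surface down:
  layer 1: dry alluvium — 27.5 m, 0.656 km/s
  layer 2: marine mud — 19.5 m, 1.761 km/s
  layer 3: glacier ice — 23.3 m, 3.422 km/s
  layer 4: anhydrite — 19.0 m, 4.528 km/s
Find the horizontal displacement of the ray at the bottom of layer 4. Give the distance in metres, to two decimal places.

41.24 m

Apply Snell's law at each interface; in layer i the horizontal offset is hᵢ·tan θᵢ.
Layer 1: θ = 5.80°; offset = 27.5·tan 5.80° = 2.7933 m.
Layer 2: sin θ = 1.761·sin 5.8°/0.656 = 0.2713, θ = 15.74°; offset = 19.5·tan 15.74° = 5.4961 m.
Layer 3: sin θ = 3.422·sin 5.8°/0.656 = 0.5272, θ = 31.81°; offset = 23.3·tan 31.81° = 14.4542 m.
Layer 4: sin θ = 4.528·sin 5.8°/0.656 = 0.6975, θ = 44.23°; offset = 19.0·tan 44.23° = 18.4958 m.
Summing the layer offsets gives 41.2394 m.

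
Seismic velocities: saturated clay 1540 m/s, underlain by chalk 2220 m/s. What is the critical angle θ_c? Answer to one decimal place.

43.9°

At critical incidence the refracted ray runs along the interface (θ₂ = 90°), so sin θ_c = V₁/V₂.
θ_c = arcsin(1540/2220) = arcsin 0.6937 = 43.92°.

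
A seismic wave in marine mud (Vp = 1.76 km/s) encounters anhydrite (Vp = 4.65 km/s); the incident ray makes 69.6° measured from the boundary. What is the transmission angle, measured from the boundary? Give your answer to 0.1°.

Angle from the normal: 90° − 69.6° = 20.4°.
Snell's law: sin θ₂ = (V₂/V₁)·sin θ₁ = (4.65/1.76)·sin 20.4° = 0.9209.
θ₂ = arcsin 0.9209 = 67.06° from the normal.
From the interface: 90° − 67.06° = 22.94°.

22.9°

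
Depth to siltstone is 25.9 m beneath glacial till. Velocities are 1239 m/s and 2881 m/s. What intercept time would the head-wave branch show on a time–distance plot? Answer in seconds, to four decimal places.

θ_c = arcsin(V₁/V₂) = arcsin(1239/2881) = 25.47°; cos θ_c = 0.9028.
tᵢ = 2h·cos θ_c / V₁ = 2·25.9·0.9028 / 1239 = 0.03774 s.

0.0377 s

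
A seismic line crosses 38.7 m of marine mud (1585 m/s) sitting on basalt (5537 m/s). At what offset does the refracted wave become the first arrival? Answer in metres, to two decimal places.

x_cross = 2h·√((V₂+V₁)/(V₂−V₁)).
(V₂+V₁)/(V₂−V₁) = (5537+1585)/(5537−1585) = 1.8021; √ = 1.3424.
x_cross = 2·38.7·1.3424 = 103.90 m.

103.90 m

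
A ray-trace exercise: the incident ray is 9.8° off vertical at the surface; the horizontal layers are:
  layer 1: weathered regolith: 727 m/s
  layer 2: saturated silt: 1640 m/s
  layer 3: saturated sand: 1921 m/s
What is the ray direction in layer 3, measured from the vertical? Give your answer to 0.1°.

26.7°

Snell's law across each interface conserves sin θ / V, so sin θ_3 = V_3·sin θ₁/V₁.
sin θ_3 = 1921 × sin 9.8° / 727 = 0.4498.
θ_3 = 26.73° from the vertical.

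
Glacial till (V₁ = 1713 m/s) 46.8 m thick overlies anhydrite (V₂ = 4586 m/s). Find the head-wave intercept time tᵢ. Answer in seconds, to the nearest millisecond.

θ_c = arcsin(V₁/V₂) = arcsin(1713/4586) = 21.93°; cos θ_c = 0.9276.
tᵢ = 2h·cos θ_c / V₁ = 2·46.8·0.9276 / 1713 = 0.05069 s.

0.051 s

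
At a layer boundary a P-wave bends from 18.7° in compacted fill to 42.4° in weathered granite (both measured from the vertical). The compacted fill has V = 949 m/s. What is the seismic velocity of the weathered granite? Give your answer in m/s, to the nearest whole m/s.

1996 m/s

sin 18.7° = 0.3206; sin 42.4° = 0.6743.
V₂ = V₁·(sin θ₂/sin θ₁) = 949·(0.6743/0.3206) = 1995.90 m/s.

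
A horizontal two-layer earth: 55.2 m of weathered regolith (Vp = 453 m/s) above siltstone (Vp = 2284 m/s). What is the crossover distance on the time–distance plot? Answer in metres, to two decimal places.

x_cross = 2h·√((V₂+V₁)/(V₂−V₁)).
(V₂+V₁)/(V₂−V₁) = (2284+453)/(2284−453) = 1.4948; √ = 1.2226.
x_cross = 2·55.2·1.2226 = 134.98 m.

134.98 m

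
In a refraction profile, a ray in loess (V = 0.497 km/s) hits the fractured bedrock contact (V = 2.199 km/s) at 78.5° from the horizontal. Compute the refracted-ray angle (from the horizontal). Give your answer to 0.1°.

28.1°

Angle from the normal: 90° − 78.5° = 11.5°.
sin θ₁/V₁ = sin θ₂/V₂ ⇒ sin θ₂ = 2.199·sin 11.5°/0.497 = 2.199·0.1994/0.497 = 0.8821.
θ₂ = sin⁻¹(0.8821) = 61.90° (from vertical).
From the interface: 90° − 61.90° = 28.10°.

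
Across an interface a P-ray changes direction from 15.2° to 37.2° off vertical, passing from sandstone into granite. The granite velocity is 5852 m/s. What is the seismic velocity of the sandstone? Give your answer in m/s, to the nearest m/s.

2538 m/s

Snell's law: sin 15.2°/V₁ = sin 37.2°/V₂.
V₁ = V₂·sin 15.2°/sin 37.2° = 5852 × 0.4337 = 2537.77 m/s.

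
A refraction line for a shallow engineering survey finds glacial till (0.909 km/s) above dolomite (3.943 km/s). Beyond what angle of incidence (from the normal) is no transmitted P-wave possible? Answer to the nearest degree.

13°

Critical incidence: sin θ_c = V₁/V₂ = 0.909/3.943 = 0.2305.
θ_c = arcsin 0.2305 = 13.33°.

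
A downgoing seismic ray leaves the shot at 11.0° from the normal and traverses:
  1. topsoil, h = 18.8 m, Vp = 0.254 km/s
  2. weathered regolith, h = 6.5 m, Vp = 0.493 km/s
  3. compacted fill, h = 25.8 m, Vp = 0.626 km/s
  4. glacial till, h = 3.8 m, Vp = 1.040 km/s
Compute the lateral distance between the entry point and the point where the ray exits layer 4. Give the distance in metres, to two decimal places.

24.75 m

Ray parameter p = sin 11.0° / 0.254 km/s = 7.5122e-01 s/km.
Layer 1: θ = 11.00°; offset = 18.8·tan 11.00° = 3.6543 m.
Layer 2: sin θ = p·0.493 = 0.3703 → θ = 21.74°; offset = 6.5·tan 21.74° = 2.5916 m.
Layer 3: sin θ = p·0.626 = 0.4703 → θ = 28.05°; offset = 25.8·tan 28.05° = 13.7477 m.
Layer 4: sin θ = p·1.040 = 0.7813 → θ = 51.38°; offset = 3.8·tan 51.38° = 4.7562 m.
Total horizontal offset = 24.7498 m.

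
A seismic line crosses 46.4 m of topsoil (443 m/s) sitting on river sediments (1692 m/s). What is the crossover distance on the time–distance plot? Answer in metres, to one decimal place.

121.3 m

θ_c = arcsin(443/1692) = 15.18°, so cos θ_c = 0.9651 and tᵢ = 2h cos θ_c/V₁ = 0.2022 s.
At crossover x/V₁ = x/V₂ + tᵢ ⇒ x = tᵢ/(1/V₁ − 1/V₂) = 0.20217/(2.2573e-03 − 5.9102e-04) = 121.33 m.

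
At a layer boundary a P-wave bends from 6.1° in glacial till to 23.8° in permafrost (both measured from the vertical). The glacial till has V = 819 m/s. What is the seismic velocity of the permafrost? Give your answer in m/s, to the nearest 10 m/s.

sin 6.1° = 0.1063; sin 23.8° = 0.4035.
V₂ = V₁·(sin θ₂/sin θ₁) = 819·(0.4035/0.1063) = 3110.21 m/s.

3110 m/s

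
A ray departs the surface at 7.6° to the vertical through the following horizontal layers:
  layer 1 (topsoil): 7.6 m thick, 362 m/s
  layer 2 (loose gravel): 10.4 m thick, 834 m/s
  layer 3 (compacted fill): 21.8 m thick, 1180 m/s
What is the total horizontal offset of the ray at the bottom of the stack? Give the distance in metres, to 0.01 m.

Apply Snell's law at each interface; in layer i the horizontal offset is hᵢ·tan θᵢ.
Layer 1: θ = 7.60°; offset = 7.6·tan 7.60° = 1.0141 m.
Layer 2: sin θ = 834·sin 7.6°/362 = 0.3047, θ = 17.74°; offset = 10.4·tan 17.74° = 3.3271 m.
Layer 3: sin θ = 1180·sin 7.6°/362 = 0.4311, θ = 25.54°; offset = 21.8·tan 25.54° = 10.4159 m.
Summing the layer offsets gives 14.7570 m.

14.76 m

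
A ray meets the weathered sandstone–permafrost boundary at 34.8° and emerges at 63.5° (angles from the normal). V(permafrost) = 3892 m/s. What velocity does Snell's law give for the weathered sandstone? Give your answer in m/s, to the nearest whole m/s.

2482 m/s

sin 34.8° = 0.5707; sin 63.5° = 0.8949.
V₁ = V₂·(sin θ₁/sin θ₂) = 3892·(0.5707/0.8949) = 2481.99 m/s.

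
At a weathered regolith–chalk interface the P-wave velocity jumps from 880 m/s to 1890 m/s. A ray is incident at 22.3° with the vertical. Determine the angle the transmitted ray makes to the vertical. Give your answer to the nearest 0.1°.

Snell's law: sin θ₂ = (V₂/V₁)·sin θ₁ = (1890/880)·sin 22.3° = 0.8150.
θ₂ = arcsin 0.8150 = 54.58° from the normal.

54.6°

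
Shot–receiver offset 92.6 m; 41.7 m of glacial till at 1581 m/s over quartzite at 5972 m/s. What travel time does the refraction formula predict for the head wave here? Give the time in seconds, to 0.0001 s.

0.0664 s

θ_c = arcsin(V₁/V₂) = arcsin(1581/5972) = 15.35°, cos θ_c = 0.9643.
Intercept time tᵢ = 2h cos θ_c / V₁ = 2·41.7·0.9643/1581 = 0.05087 s.
t = x/V₂ + tᵢ = 92.6/5972 + 0.05087 = 0.06638 s.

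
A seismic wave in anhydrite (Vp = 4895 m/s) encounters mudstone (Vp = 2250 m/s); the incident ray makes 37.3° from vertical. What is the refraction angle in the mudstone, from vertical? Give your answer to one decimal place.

sin θ₁/V₁ = sin θ₂/V₂ ⇒ sin θ₂ = 2250·sin 37.3°/4895 = 2250·0.6060/4895 = 0.2785.
θ₂ = arcsin 0.2785 = 16.17° from the normal.

16.2°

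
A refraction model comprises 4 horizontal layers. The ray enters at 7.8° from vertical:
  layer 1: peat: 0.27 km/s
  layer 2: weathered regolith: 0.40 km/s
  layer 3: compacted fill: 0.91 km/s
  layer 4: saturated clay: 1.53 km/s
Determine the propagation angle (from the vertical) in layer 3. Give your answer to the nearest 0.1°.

27.2°

Ray parameter p = sin 7.8° / 0.27 = 5.0265e-01 s/km.
sin θ_3 = p·V_3 = 5.0265e-01 × 0.91 = 0.4574.
θ_3 = arcsin 0.4574 = 27.22°.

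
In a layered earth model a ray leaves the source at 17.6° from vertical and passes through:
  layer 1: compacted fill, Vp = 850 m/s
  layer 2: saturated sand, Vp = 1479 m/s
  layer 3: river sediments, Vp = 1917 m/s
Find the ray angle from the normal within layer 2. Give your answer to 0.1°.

31.7°

Snell's law across each interface conserves sin θ / V, so sin θ_2 = V_2·sin θ₁/V₁.
sin θ_2 = 1479 × sin 17.6° / 850 = 0.5261.
θ_2 = 31.74° from the vertical.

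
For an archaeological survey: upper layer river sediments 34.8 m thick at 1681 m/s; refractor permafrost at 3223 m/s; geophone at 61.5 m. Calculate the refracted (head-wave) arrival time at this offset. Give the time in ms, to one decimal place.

θ_c = arcsin(V₁/V₂) = arcsin(1681/3223) = 31.44°, cos θ_c = 0.8532.
Intercept time tᵢ = 2h cos θ_c / V₁ = 2·34.8·0.8532/1681 = 0.03533 s.
t = x/V₂ + tᵢ = 61.5/3223 + 0.03533 = 0.05441 s.

54.4 ms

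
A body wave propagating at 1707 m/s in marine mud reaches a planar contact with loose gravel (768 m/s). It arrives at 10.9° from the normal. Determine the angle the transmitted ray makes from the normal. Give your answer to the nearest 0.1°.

4.9°

Snell's law: sin θ₂ = (V₂/V₁)·sin θ₁ = (768/1707)·sin 10.9° = 0.0851.
θ₂ = arcsin 0.0851 = 4.88° from the normal.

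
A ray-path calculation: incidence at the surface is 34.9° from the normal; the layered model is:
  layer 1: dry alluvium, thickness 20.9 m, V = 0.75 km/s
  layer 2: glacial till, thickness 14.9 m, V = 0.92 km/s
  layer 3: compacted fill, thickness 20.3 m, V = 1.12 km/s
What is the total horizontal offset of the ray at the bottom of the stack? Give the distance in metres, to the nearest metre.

Ray parameter p = sin 34.9° / 0.75 km/s = 7.6286e-01 s/km.
Layer 1: θ = 34.90°; offset = 20.9·tan 34.90° = 14.580 m.
Layer 2: sin θ = p·0.92 = 0.7018 → θ = 44.57°; offset = 14.9·tan 44.57° = 14.680 m.
Layer 3: sin θ = p·1.12 = 0.8544 → θ = 58.69°; offset = 20.3·tan 58.69° = 33.380 m.
Total horizontal offset = 62.640 m.

63 m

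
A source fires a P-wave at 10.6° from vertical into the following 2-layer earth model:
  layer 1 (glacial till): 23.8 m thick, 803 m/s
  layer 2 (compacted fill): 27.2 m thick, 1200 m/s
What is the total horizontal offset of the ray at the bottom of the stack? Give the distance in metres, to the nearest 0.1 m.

p = sin θ₁/V₁ = sin 10.6°/803 = 2.2908e-04 s/m is conserved through the stack.
Layer 1: θ = 10.60°; offset = 23.8·tan 10.60° = 4.454 m.
Layer 2: sin θ = p·1200 = 0.2749 → θ = 15.96°; offset = 27.2·tan 15.96° = 7.777 m.
Total horizontal offset = 12.231 m.

12.2 m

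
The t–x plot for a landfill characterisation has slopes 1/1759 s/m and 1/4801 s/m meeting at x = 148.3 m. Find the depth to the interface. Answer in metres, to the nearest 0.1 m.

h = (x_cross/2)·√((V₂−V₁)/(V₂+V₁)).
(V₂−V₁)/(V₂+V₁) = (4801−1759)/(4801+1759) = 0.4637; √ = 0.6810.
h = (148.3/2)·0.6810 = 50.49 m.

50.5 m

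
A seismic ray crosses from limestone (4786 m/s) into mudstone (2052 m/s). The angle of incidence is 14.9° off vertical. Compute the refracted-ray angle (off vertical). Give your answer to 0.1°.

6.3°

Snell's law: sin θ₂ = (V₂/V₁)·sin θ₁ = (2052/4786)·sin 14.9° = 0.1102.
θ₂ = sin⁻¹(0.1102) = 6.33° (from vertical).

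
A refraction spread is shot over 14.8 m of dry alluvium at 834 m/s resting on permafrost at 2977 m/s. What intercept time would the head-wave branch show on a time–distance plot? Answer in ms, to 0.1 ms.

34.1 ms

θ_c = arcsin(V₁/V₂) = arcsin(834/2977) = 16.27°; cos θ_c = 0.9600.
tᵢ = 2h·cos θ_c / V₁ = 2·14.8·0.9600 / 834 = 0.03407 s.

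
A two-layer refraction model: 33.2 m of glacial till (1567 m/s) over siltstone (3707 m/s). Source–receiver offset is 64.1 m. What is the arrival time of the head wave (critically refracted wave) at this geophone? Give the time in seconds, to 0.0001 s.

0.0557 s

θ_c = arcsin(V₁/V₂) = arcsin(1567/3707) = 25.01°, cos θ_c = 0.9063.
Intercept time tᵢ = 2h cos θ_c / V₁ = 2·33.2·0.9063/1567 = 0.03840 s.
t = x/V₂ + tᵢ = 64.1/3707 + 0.03840 = 0.05569 s.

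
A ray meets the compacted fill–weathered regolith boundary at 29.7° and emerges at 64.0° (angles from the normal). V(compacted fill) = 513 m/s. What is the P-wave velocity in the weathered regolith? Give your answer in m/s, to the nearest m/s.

931 m/s

sin 29.7° = 0.4955; sin 64.0° = 0.8988.
V₂ = V₁·(sin θ₂/sin θ₁) = 513·(0.8988/0.4955) = 930.62 m/s.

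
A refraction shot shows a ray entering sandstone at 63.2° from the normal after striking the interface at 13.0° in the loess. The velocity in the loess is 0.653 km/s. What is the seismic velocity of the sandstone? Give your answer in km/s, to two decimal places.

2.59 km/s

Snell's law: sin 13.0°/V₁ = sin 63.2°/V₂.
V₂ = V₁·sin 63.2°/sin 13.0° = 0.653 × 3.9679 = 2.59 km/s.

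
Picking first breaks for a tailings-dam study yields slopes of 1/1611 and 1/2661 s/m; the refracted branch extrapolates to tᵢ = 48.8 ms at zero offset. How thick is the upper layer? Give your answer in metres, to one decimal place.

h = tᵢ·V₁·V₂ / (2·√(V₂²−V₁²)).
√(V₂²−V₁²) = √(2661² − 1611²) = 2117.9 m/s.
h = 0.0488 s × 1611 × 2661 / (2 × 2117.9) = 49.39 m.

49.4 m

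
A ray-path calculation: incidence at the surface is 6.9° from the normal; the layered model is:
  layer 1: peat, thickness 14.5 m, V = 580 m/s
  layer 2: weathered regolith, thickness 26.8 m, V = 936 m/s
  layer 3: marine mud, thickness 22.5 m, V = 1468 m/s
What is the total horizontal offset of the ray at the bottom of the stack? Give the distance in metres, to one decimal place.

14.2 m

Ray parameter p = sin 6.9° / 580 m/s = 2.0713e-04 s/m.
Layer 1: θ = 6.90°; offset = 14.5·tan 6.90° = 1.755 m.
Layer 2: sin θ = p·936 = 0.1939 → θ = 11.18°; offset = 26.8·tan 11.18° = 5.296 m.
Layer 3: sin θ = p·1468 = 0.3041 → θ = 17.70°; offset = 22.5·tan 17.70° = 7.182 m.
Σ offsets = 14.233 m.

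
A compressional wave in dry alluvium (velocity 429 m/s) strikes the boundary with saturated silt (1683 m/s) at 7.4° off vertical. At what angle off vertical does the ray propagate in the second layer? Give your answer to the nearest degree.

sin θ₁/V₁ = sin θ₂/V₂ ⇒ sin θ₂ = 1683·sin 7.4°/429 = 1683·0.1288/429 = 0.5053.
θ₂ = sin⁻¹(0.5053) = 30.35° (from vertical).

30°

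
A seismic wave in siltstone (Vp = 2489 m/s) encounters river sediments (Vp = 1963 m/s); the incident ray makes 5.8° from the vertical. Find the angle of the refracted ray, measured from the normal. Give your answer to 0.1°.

sin θ₁/V₁ = sin θ₂/V₂ ⇒ sin θ₂ = 1963·sin 5.8°/2489 = 1963·0.1011/2489 = 0.0797.
θ₂ = sin⁻¹(0.0797) = 4.57° (from vertical).

4.6°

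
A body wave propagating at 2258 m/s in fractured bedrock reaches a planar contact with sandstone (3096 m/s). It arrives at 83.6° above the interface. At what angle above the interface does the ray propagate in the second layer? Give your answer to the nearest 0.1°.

81.2°

Angle from the normal: 90° − 83.6° = 6.4°.
sin θ₁/V₁ = sin θ₂/V₂ ⇒ sin θ₂ = 3096·sin 6.4°/2258 = 3096·0.1115/2258 = 0.1528.
θ₂ = arcsin 0.1528 = 8.79° from the normal.
From the interface: 90° − 8.79° = 81.21°.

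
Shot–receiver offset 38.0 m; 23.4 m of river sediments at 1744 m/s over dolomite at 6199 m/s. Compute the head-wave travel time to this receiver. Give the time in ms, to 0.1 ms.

t = x/V₂ + 2h·√(V₂²−V₁²)/(V₁V₂).
√(V₂²−V₁²) = √(6199²−1744²) = 5948.6 m/s; delay term = 2·23.4·5948.6/(1744·6199) = 0.02575 s.
t = 38.0/6199 + 0.02575 = 0.03188 s.

31.9 ms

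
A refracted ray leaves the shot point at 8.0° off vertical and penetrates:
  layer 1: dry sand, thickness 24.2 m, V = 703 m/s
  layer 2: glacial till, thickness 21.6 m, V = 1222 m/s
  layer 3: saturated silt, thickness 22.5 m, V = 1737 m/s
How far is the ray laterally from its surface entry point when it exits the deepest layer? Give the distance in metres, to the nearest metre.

17 m

Apply Snell's law at each interface; in layer i the horizontal offset is hᵢ·tan θᵢ.
Layer 1: θ = 8.00°; offset = 24.2·tan 8.00° = 3.401 m.
Layer 2: sin θ = 1222·sin 8.0°/703 = 0.2419, θ = 14.00°; offset = 21.6·tan 14.00° = 5.385 m.
Layer 3: sin θ = 1737·sin 8.0°/703 = 0.3439, θ = 20.11°; offset = 22.5·tan 20.11° = 8.240 m.
Total horizontal offset = 17.026 m.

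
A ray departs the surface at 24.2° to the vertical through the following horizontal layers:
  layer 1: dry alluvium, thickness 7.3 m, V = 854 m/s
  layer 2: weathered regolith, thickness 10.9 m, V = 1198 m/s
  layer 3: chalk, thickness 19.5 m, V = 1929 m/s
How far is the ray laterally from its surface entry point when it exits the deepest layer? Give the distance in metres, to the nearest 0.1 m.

58.7 m

Apply Snell's law at each interface; in layer i the horizontal offset is hᵢ·tan θᵢ.
Layer 1: θ = 24.20°; offset = 7.3·tan 24.20° = 3.281 m.
Layer 2: sin θ = 1198·sin 24.2°/854 = 0.5750, θ = 35.10°; offset = 10.9·tan 35.10° = 7.661 m.
Layer 3: sin θ = 1929·sin 24.2°/854 = 0.9259, θ = 67.81°; offset = 19.5·tan 67.81° = 47.804 m.
Total horizontal offset = 58.746 m.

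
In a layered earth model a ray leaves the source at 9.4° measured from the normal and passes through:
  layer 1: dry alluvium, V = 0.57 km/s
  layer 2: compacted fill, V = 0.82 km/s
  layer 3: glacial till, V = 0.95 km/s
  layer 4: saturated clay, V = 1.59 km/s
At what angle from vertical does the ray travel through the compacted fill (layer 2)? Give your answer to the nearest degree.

14°

Snell's law across each interface conserves sin θ / V, so sin θ_2 = V_2·sin θ₁/V₁.
sin θ_2 = 0.82 × sin 9.4° / 0.57 = 0.2350.
θ_2 = arcsin 0.2350 = 13.59°.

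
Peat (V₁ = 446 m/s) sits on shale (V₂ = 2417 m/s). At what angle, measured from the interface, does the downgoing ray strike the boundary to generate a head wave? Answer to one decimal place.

79.4°

Critical incidence: sin θ_c = V₁/V₂ = 446/2417 = 0.1845.
θ_c = arcsin 0.1845 = 10.63°.
Measured from the interface: 90° − 10.63° = 79.37°.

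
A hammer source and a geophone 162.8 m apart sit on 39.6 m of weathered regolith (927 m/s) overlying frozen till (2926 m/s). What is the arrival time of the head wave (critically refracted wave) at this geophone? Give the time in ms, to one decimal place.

t = x/V₂ + 2h·√(V₂²−V₁²)/(V₁V₂).
√(V₂²−V₁²) = √(2926²−927²) = 2775.3 m/s; delay term = 2·39.6·2775.3/(927·2926) = 0.08104 s.
t = 162.8/2926 + 0.08104 = 0.13667 s.

136.7 ms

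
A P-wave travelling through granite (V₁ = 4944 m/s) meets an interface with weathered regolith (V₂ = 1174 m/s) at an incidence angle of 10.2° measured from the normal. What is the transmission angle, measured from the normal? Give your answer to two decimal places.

2.41°

Snell's law: sin θ₂ = (V₂/V₁)·sin θ₁ = (1174/4944)·sin 10.2° = 0.0421.
θ₂ = sin⁻¹(0.0421) = 2.41° (from vertical).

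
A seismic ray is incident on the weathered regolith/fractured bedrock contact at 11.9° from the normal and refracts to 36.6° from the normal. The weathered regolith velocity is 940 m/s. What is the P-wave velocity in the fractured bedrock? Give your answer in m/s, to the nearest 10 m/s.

2720 m/s

sin 11.9° = 0.2062; sin 36.6° = 0.5962.
V₂ = V₁·(sin θ₂/sin θ₁) = 940·(0.5962/0.2062) = 2717.94 m/s.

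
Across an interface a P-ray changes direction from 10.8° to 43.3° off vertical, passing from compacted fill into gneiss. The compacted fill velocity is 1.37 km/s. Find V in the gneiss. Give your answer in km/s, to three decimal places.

Snell's law: sin 10.8°/V₁ = sin 43.3°/V₂.
V₂ = V₁·sin 43.3°/sin 10.8° = 1.37 × 3.6600 = 5.014 km/s.

5.014 km/s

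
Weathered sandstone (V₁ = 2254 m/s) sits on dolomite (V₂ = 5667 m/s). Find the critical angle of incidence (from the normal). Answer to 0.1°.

23.4°

At critical incidence the refracted ray runs along the interface (θ₂ = 90°), so sin θ_c = V₁/V₂.
θ_c = arcsin(2254/5667) = arcsin 0.3977 = 23.44°.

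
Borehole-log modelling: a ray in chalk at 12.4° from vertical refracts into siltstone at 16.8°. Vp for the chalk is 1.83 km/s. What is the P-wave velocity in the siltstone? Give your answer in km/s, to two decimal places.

2.46 km/s

Snell's law: sin 12.4°/V₁ = sin 16.8°/V₂.
V₂ = V₁·sin 16.8°/sin 12.4° = 1.83 × 1.3460 = 2.46 km/s.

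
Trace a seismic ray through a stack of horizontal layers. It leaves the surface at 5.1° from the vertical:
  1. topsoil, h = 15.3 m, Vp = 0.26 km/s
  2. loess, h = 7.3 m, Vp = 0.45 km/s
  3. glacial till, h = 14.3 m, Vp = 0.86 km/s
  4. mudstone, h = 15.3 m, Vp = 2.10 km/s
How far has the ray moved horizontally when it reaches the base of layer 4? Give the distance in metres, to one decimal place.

Apply Snell's law at each interface; in layer i the horizontal offset is hᵢ·tan θᵢ.
Layer 1: θ = 5.10°; offset = 15.3·tan 5.10° = 1.365 m.
Layer 2: sin θ = 0.45·sin 5.1°/0.26 = 0.1539, θ = 8.85°; offset = 7.3·tan 8.85° = 1.137 m.
Layer 3: sin θ = 0.86·sin 5.1°/0.26 = 0.2940, θ = 17.10°; offset = 14.3·tan 17.10° = 4.399 m.
Layer 4: sin θ = 2.10·sin 5.1°/0.26 = 0.7180, θ = 45.89°; offset = 15.3·tan 45.89° = 15.782 m.
Σ offsets = 22.684 m.

22.7 m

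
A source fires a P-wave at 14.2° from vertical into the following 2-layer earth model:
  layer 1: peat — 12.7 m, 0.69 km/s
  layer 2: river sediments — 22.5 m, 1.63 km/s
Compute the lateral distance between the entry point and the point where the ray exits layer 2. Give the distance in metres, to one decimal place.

Apply Snell's law at each interface; in layer i the horizontal offset is hᵢ·tan θᵢ.
Layer 1: θ = 14.20°; offset = 12.7·tan 14.20° = 3.214 m.
Layer 2: sin θ = 1.63·sin 14.2°/0.69 = 0.5795, θ = 35.41°; offset = 22.5·tan 35.41° = 15.999 m.
Σ offsets = 19.212 m.

19.2 m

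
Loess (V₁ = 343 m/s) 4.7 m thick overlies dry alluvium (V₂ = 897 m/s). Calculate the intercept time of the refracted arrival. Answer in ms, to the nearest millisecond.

25 ms

tᵢ = 2h·√(V₂²−V₁²)/(V₁V₂).
√(V₂²−V₁²) = √(897²−343²) = 828.8 m/s.
tᵢ = 2·4.7·828.8/(343·897) = 0.02532 s.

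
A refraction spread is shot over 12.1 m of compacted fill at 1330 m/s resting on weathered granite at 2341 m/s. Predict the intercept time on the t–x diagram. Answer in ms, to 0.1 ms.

15.0 ms

tᵢ = 2h·√(V₂²−V₁²)/(V₁V₂).
√(V₂²−V₁²) = √(2341²−1330²) = 1926.5 m/s.
tᵢ = 2·12.1·1926.5/(1330·2341) = 0.01497 s.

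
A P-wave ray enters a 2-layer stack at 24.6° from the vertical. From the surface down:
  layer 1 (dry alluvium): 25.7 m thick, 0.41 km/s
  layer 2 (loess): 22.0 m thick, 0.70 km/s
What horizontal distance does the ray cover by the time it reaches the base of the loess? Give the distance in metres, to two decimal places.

33.99 m

p = sin θ₁/V₁ = sin 24.6°/0.41 = 1.0153e+00 s/km is conserved through the stack.
Layer 1: θ = 24.60°; offset = 25.7·tan 24.60° = 11.7664 m.
Layer 2: sin θ = p·0.70 = 0.7107 → θ = 45.29°; offset = 22.0·tan 45.29° = 22.2268 m.
Summing the layer offsets gives 33.9932 m.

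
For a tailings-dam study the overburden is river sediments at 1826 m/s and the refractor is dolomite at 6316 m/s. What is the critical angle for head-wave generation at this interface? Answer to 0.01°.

At critical incidence the refracted ray runs along the interface (θ₂ = 90°), so sin θ_c = V₁/V₂.
θ_c = arcsin(1826/6316) = arcsin 0.2891 = 16.80°.

16.80°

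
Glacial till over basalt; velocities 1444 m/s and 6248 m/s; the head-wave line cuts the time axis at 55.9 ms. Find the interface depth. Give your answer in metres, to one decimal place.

h = tᵢ·V₁·V₂ / (2·√(V₂²−V₁²)).
√(V₂²−V₁²) = √(6248² − 1444²) = 6078.8 m/s.
h = 0.0559 s × 1444 × 6248 / (2 × 6078.8) = 41.48 m.

41.5 m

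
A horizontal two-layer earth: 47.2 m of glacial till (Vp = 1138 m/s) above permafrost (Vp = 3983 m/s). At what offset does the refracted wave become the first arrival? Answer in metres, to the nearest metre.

127 m

x_cross = 2h·√((V₂+V₁)/(V₂−V₁)).
(V₂+V₁)/(V₂−V₁) = (3983+1138)/(3983−1138) = 1.8000; √ = 1.3416.
x_cross = 2·47.2·1.3416 = 126.65 m.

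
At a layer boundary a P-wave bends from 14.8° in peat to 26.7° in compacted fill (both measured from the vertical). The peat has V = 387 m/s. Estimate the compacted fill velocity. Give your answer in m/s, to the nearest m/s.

681 m/s

Snell's law: sin 14.8°/V₁ = sin 26.7°/V₂.
V₂ = V₁·sin 26.7°/sin 14.8° = 387 × 1.7590 = 680.72 m/s.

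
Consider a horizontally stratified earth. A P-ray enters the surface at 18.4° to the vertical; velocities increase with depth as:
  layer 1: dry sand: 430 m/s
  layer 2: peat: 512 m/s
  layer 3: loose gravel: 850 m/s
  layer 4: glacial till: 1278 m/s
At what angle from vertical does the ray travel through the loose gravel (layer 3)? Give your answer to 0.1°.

Snell's law across each interface conserves sin θ / V, so sin θ_3 = V_3·sin θ₁/V₁.
sin θ_3 = 850 × sin 18.4° / 430 = 0.6240.
θ_3 = 38.61° from the vertical.

38.6°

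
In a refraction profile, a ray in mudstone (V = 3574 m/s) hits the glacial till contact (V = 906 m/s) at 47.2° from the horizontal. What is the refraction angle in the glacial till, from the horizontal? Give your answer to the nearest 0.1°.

80.1°

Angle from the normal: 90° − 47.2° = 42.8°.
Snell's law: sin θ₂ = (V₂/V₁)·sin θ₁ = (906/3574)·sin 42.8° = 0.1722.
θ₂ = sin⁻¹(0.1722) = 9.92° (from vertical).
From the interface: 90° − 9.92° = 80.08°.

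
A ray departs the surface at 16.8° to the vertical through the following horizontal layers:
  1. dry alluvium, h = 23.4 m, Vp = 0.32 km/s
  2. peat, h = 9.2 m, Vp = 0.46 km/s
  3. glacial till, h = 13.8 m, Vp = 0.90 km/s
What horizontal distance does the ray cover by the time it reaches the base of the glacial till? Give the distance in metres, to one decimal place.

30.5 m

p = sin θ₁/V₁ = sin 16.8°/0.32 = 9.0322e-01 s/km is conserved through the stack.
Layer 1: θ = 16.80°; offset = 23.4·tan 16.80° = 7.065 m.
Layer 2: sin θ = p·0.46 = 0.4155 → θ = 24.55°; offset = 9.2·tan 24.55° = 4.202 m.
Layer 3: sin θ = p·0.90 = 0.8129 → θ = 54.38°; offset = 13.8·tan 54.38° = 19.262 m.
Total horizontal offset = 30.529 m.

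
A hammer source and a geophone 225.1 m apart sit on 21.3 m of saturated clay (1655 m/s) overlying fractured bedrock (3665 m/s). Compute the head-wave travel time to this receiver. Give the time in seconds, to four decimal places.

θ_c = arcsin(V₁/V₂) = arcsin(1655/3665) = 26.84°, cos θ_c = 0.8922.
Intercept time tᵢ = 2h cos θ_c / V₁ = 2·21.3·0.8922/1655 = 0.02297 s.
t = x/V₂ + tᵢ = 225.1/3665 + 0.02297 = 0.08439 s.

0.0844 s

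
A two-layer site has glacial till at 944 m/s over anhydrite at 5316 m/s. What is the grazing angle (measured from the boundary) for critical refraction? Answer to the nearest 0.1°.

At critical incidence the refracted ray runs along the interface (θ₂ = 90°), so sin θ_c = V₁/V₂.
θ_c = arcsin(944/5316) = arcsin 0.1776 = 10.23°.
Measured from the interface: 90° − 10.23° = 79.77°.

79.8°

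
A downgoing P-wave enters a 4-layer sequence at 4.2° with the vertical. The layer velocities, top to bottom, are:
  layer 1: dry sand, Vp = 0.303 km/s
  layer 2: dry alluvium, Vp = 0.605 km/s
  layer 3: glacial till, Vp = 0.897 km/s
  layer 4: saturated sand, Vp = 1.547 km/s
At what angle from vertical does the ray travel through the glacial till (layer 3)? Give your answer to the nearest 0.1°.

Ray parameter p = sin 4.2° / 0.303 = 2.4171e-01 s/km.
sin θ_3 = p·V_3 = 2.4171e-01 × 0.897 = 0.2168.
θ_3 = 12.52° from the vertical.

12.5°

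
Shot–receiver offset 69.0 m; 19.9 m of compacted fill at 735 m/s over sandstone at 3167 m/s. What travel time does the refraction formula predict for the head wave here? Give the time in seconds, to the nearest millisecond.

θ_c = arcsin(V₁/V₂) = arcsin(735/3167) = 13.42°, cos θ_c = 0.9727.
Intercept time tᵢ = 2h cos θ_c / V₁ = 2·19.9·0.9727/735 = 0.05267 s.
t = x/V₂ + tᵢ = 69.0/3167 + 0.05267 = 0.07446 s.

0.074 s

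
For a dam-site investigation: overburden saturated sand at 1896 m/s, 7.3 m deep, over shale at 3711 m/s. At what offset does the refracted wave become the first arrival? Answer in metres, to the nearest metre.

θ_c = arcsin(1896/3711) = 30.72°, so cos θ_c = 0.8596 and tᵢ = 2h cos θ_c/V₁ = 0.0066 s.
At crossover x/V₁ = x/V₂ + tᵢ ⇒ x = tᵢ/(1/V₁ − 1/V₂) = 0.00662/(5.2743e-04 − 2.6947e-04) = 25.66 m.

26 m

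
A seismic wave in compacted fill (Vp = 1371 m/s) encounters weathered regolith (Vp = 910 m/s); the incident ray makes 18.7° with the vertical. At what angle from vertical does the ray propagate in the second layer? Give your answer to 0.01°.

sin θ₁/V₁ = sin θ₂/V₂ ⇒ sin θ₂ = 910·sin 18.7°/1371 = 910·0.3206/1371 = 0.2128.
θ₂ = sin⁻¹(0.2128) = 12.29° (from vertical).

12.29°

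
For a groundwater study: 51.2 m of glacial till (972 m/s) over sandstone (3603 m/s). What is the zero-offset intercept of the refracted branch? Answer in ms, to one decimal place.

θ_c = arcsin(V₁/V₂) = arcsin(972/3603) = 15.65°; cos θ_c = 0.9629.
tᵢ = 2h·cos θ_c / V₁ = 2·51.2·0.9629 / 972 = 0.10144 s.

101.4 ms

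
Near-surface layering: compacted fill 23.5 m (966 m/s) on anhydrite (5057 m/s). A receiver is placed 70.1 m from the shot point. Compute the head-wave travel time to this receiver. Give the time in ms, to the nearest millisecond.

θ_c = arcsin(V₁/V₂) = arcsin(966/5057) = 11.01°, cos θ_c = 0.9816.
Intercept time tᵢ = 2h cos θ_c / V₁ = 2·23.5·0.9816/966 = 0.04776 s.
t = x/V₂ + tᵢ = 70.1/5057 + 0.04776 = 0.06162 s.

62 ms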